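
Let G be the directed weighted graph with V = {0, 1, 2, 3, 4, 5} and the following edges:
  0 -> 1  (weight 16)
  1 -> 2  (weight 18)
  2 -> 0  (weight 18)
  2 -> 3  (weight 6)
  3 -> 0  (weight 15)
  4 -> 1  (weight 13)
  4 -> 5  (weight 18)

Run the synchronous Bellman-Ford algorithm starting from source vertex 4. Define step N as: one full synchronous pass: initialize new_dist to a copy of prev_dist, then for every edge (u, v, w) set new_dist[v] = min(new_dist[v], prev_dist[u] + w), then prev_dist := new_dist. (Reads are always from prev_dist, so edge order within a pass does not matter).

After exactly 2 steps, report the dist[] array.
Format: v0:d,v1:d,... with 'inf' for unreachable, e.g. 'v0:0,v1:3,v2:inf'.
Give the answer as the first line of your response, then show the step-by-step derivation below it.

v0:inf,v1:13,v2:31,v3:inf,v4:0,v5:18

step 1: dist = v0:inf,v1:13,v2:inf,v3:inf,v4:0,v5:18
step 2: dist = v0:inf,v1:13,v2:31,v3:inf,v4:0,v5:18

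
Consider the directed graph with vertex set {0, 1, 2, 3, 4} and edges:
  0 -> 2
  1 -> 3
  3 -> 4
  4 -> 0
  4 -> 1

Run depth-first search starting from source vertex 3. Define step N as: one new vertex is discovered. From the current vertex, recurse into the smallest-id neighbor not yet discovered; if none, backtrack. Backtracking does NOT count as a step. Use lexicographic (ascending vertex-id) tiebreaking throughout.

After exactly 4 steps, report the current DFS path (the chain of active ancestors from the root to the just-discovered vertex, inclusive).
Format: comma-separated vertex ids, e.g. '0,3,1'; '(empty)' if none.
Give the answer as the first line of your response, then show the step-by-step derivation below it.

3,4,0,2

step 1: discover 3; path=3; order=3
step 2: discover 4; path=3>4; order=3,4
step 3: discover 0; path=3>4>0; order=3,4,0
step 4: discover 2; path=3>4>0>2; order=3,4,0,2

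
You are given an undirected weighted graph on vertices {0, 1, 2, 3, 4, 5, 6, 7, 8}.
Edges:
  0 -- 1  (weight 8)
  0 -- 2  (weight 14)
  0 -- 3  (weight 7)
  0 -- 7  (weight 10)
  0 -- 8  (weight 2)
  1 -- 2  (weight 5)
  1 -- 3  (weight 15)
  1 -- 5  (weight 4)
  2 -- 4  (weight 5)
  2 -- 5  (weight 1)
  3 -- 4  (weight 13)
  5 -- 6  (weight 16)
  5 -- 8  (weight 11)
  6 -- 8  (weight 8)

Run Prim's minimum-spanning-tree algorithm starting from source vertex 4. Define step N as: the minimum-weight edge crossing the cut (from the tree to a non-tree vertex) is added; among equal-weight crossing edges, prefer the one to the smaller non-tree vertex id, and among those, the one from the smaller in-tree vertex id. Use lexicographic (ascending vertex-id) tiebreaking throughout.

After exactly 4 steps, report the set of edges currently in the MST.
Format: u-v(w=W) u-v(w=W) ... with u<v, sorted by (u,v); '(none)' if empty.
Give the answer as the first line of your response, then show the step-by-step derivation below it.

0-1(w=8) 1-5(w=4) 2-4(w=5) 2-5(w=1)

step 1: add edge 2-4 (w=5); MST = {2-4(w=5)}
step 2: add edge 2-5 (w=1); MST = {2-4(w=5) 2-5(w=1)}
step 3: add edge 1-5 (w=4); MST = {1-5(w=4) 2-4(w=5) 2-5(w=1)}
step 4: add edge 0-1 (w=8); MST = {0-1(w=8) 1-5(w=4) 2-4(w=5) 2-5(w=1)}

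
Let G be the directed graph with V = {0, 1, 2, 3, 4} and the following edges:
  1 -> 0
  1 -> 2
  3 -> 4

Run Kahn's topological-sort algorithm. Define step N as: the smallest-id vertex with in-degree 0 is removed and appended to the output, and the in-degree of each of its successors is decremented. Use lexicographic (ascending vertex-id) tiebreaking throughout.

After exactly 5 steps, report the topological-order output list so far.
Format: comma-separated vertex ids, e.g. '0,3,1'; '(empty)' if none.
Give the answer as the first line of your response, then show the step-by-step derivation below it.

1,0,2,3,4

step 1: output 1; order=[1]; indeg=(0,0,0,0,1)
step 2: output 0; order=[1,0]; indeg=(0,0,0,0,1)
step 3: output 2; order=[1,0,2]; indeg=(0,0,0,0,1)
step 4: output 3; order=[1,0,2,3]; indeg=(0,0,0,0,0)
step 5: output 4; order=[1,0,2,3,4]; indeg=(0,0,0,0,0)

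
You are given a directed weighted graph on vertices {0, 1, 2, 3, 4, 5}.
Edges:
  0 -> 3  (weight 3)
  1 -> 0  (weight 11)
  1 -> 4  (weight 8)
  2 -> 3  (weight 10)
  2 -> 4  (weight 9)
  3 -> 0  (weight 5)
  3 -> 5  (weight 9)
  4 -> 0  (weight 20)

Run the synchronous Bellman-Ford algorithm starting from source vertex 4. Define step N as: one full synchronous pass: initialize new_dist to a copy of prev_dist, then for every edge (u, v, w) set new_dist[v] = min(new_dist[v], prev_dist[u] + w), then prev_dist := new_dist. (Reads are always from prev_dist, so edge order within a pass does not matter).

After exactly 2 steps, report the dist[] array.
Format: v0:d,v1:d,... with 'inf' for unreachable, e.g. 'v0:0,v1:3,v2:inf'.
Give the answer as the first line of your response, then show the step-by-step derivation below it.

v0:20,v1:inf,v2:inf,v3:23,v4:0,v5:inf

step 1: dist = v0:20,v1:inf,v2:inf,v3:inf,v4:0,v5:inf
step 2: dist = v0:20,v1:inf,v2:inf,v3:23,v4:0,v5:inf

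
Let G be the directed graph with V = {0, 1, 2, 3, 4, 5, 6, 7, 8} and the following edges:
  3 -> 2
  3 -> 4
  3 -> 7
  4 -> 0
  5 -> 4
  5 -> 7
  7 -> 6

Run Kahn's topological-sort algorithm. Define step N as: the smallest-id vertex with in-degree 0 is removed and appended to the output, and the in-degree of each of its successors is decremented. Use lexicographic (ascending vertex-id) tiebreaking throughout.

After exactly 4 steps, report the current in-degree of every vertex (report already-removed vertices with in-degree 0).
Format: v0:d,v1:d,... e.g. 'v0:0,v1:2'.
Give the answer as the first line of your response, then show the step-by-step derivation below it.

v0:1,v1:0,v2:0,v3:0,v4:0,v5:0,v6:1,v7:0,v8:0

step 1: output 1; order=[1]; indeg=(1,0,1,0,2,0,1,2,0)
step 2: output 3; order=[1,3]; indeg=(1,0,0,0,1,0,1,1,0)
step 3: output 2; order=[1,3,2]; indeg=(1,0,0,0,1,0,1,1,0)
step 4: output 5; order=[1,3,2,5]; indeg=(1,0,0,0,0,0,1,0,0)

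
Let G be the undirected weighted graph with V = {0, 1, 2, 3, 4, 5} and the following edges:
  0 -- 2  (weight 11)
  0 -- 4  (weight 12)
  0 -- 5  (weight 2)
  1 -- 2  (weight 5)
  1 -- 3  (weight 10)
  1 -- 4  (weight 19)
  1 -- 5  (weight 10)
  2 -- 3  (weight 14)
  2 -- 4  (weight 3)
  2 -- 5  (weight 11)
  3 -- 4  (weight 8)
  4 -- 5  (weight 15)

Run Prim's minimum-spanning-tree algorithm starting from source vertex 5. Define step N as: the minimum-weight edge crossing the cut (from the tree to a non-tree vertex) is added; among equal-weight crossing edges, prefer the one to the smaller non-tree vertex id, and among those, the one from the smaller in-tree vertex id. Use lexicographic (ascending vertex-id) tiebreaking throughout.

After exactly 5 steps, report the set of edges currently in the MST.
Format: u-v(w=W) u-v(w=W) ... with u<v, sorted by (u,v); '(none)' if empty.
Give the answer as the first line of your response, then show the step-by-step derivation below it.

0-5(w=2) 1-2(w=5) 1-5(w=10) 2-4(w=3) 3-4(w=8)

step 1: add edge 0-5 (w=2); MST = {0-5(w=2)}
step 2: add edge 1-5 (w=10); MST = {0-5(w=2) 1-5(w=10)}
step 3: add edge 1-2 (w=5); MST = {0-5(w=2) 1-2(w=5) 1-5(w=10)}
step 4: add edge 2-4 (w=3); MST = {0-5(w=2) 1-2(w=5) 1-5(w=10) 2-4(w=3)}
step 5: add edge 3-4 (w=8); MST = {0-5(w=2) 1-2(w=5) 1-5(w=10) 2-4(w=3) 3-4(w=8)}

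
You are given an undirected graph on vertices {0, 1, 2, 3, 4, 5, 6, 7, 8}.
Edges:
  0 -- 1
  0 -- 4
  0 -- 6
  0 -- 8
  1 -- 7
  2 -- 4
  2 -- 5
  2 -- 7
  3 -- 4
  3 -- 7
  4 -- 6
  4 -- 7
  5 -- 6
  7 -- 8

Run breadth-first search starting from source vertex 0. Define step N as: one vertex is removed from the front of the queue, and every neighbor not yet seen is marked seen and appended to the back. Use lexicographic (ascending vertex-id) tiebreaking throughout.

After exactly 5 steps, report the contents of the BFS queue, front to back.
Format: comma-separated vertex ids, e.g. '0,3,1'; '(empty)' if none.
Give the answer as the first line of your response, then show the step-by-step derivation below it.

7,2,3,5

step 1: dequeue 0; queue=[1,4,6,8]; order=0
step 2: dequeue 1; queue=[4,6,8,7]; order=0,1
step 3: dequeue 4; queue=[6,8,7,2,3]; order=0,1,4
step 4: dequeue 6; queue=[8,7,2,3,5]; order=0,1,4,6
step 5: dequeue 8; queue=[7,2,3,5]; order=0,1,4,6,8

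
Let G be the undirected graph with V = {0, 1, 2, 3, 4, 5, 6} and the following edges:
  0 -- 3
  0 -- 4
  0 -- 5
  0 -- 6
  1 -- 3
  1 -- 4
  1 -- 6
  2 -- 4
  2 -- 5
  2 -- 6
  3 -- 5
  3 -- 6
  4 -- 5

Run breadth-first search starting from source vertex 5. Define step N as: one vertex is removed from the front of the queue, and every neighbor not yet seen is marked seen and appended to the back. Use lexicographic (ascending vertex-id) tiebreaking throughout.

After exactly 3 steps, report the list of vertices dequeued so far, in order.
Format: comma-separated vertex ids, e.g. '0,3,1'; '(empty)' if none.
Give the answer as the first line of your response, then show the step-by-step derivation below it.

5,0,2

step 1: dequeue 5; queue=[0,2,3,4]; order=5
step 2: dequeue 0; queue=[2,3,4,6]; order=5,0
step 3: dequeue 2; queue=[3,4,6]; order=5,0,2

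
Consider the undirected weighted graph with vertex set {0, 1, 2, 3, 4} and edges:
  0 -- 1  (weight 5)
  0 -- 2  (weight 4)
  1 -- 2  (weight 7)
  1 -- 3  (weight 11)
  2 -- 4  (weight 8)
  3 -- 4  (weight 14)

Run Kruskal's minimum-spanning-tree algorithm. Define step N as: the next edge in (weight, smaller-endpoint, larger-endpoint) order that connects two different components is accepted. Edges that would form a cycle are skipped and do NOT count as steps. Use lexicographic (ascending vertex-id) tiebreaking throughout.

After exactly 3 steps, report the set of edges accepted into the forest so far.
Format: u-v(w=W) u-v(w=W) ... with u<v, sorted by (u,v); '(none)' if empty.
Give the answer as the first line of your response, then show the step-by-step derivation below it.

0-1(w=5) 0-2(w=4) 2-4(w=8)

step 1: add edge 0-2 (w=4); MST = {0-2(w=4)}
step 2: add edge 0-1 (w=5); MST = {0-1(w=5) 0-2(w=4)}
step 3: add edge 2-4 (w=8); MST = {0-1(w=5) 0-2(w=4) 2-4(w=8)}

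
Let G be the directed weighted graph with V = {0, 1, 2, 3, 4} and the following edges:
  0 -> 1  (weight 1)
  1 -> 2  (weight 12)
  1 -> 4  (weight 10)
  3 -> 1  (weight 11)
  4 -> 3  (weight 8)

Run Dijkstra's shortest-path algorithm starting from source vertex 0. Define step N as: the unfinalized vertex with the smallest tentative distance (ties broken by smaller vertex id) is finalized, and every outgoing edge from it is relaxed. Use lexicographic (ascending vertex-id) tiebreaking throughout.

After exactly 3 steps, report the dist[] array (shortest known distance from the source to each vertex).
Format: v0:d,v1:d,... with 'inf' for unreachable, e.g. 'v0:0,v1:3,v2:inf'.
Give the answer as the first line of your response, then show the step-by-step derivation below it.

v0:0,v1:1,v2:13,v3:19,v4:11

step 1: dist = v0:0,v1:1,v2:inf,v3:inf,v4:inf
step 2: dist = v0:0,v1:1,v2:13,v3:inf,v4:11
step 3: dist = v0:0,v1:1,v2:13,v3:19,v4:11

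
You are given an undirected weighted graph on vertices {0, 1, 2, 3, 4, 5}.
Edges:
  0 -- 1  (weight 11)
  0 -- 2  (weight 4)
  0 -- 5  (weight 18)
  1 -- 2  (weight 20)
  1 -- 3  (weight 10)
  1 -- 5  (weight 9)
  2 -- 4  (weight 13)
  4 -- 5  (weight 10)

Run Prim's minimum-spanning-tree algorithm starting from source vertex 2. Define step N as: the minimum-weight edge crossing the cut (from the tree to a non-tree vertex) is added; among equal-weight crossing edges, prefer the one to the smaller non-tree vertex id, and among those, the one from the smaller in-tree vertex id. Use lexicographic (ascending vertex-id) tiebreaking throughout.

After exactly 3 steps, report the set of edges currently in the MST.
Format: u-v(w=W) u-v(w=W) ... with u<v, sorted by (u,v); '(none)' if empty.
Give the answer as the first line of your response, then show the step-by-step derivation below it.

0-1(w=11) 0-2(w=4) 1-5(w=9)

step 1: add edge 0-2 (w=4); MST = {0-2(w=4)}
step 2: add edge 0-1 (w=11); MST = {0-1(w=11) 0-2(w=4)}
step 3: add edge 1-5 (w=9); MST = {0-1(w=11) 0-2(w=4) 1-5(w=9)}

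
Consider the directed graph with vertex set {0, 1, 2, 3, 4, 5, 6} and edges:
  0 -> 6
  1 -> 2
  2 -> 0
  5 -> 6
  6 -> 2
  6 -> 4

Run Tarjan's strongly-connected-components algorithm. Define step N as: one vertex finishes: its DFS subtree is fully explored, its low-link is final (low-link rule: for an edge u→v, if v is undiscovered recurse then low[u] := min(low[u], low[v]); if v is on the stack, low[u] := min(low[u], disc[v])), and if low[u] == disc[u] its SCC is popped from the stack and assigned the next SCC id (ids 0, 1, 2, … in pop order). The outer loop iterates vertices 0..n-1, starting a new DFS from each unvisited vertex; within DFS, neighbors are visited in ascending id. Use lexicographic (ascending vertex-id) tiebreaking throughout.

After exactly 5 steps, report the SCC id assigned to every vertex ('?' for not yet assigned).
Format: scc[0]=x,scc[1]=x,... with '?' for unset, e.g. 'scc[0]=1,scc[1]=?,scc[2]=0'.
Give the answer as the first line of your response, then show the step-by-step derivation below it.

scc[0]=1,scc[1]=2,scc[2]=1,scc[3]=?,scc[4]=0,scc[5]=?,scc[6]=1

step 1: low=(low[0]=0,low[1]=?,low[2]=0,low[3]=?,low[4]=?,low[5]=?,low[6]=1); scc=(scc[0]=?,scc[1]=?,scc[2]=?,scc[3]=?,scc[4]=?,scc[5]=?,scc[6]=?)
step 2: low=(low[0]=0,low[1]=?,low[2]=0,low[3]=?,low[4]=3,low[5]=?,low[6]=0); scc=(scc[0]=?,scc[1]=?,scc[2]=?,scc[3]=?,scc[4]=0,scc[5]=?,scc[6]=?)
step 3: low=(low[0]=0,low[1]=?,low[2]=0,low[3]=?,low[4]=3,low[5]=?,low[6]=0); scc=(scc[0]=?,scc[1]=?,scc[2]=?,scc[3]=?,scc[4]=0,scc[5]=?,scc[6]=?)
step 4: low=(low[0]=0,low[1]=?,low[2]=0,low[3]=?,low[4]=3,low[5]=?,low[6]=0); scc=(scc[0]=1,scc[1]=?,scc[2]=1,scc[3]=?,scc[4]=0,scc[5]=?,scc[6]=1)
step 5: low=(low[0]=0,low[1]=4,low[2]=0,low[3]=?,low[4]=3,low[5]=?,low[6]=0); scc=(scc[0]=1,scc[1]=2,scc[2]=1,scc[3]=?,scc[4]=0,scc[5]=?,scc[6]=1)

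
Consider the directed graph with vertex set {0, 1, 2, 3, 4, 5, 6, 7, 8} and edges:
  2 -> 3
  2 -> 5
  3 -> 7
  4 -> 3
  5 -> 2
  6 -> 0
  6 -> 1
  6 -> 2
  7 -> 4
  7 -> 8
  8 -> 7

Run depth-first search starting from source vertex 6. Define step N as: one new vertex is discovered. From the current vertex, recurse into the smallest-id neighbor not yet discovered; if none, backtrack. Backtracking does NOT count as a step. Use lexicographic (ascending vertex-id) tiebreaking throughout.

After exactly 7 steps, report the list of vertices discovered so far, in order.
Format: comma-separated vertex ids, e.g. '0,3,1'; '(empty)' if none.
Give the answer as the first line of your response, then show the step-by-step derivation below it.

6,0,1,2,3,7,4

step 1: discover 6; path=6; order=6
step 2: discover 0; path=6>0; order=6,0
step 3: discover 1; path=6>1; order=6,0,1
step 4: discover 2; path=6>2; order=6,0,1,2
step 5: discover 3; path=6>2>3; order=6,0,1,2,3
step 6: discover 7; path=6>2>3>7; order=6,0,1,2,3,7
step 7: discover 4; path=6>2>3>7>4; order=6,0,1,2,3,7,4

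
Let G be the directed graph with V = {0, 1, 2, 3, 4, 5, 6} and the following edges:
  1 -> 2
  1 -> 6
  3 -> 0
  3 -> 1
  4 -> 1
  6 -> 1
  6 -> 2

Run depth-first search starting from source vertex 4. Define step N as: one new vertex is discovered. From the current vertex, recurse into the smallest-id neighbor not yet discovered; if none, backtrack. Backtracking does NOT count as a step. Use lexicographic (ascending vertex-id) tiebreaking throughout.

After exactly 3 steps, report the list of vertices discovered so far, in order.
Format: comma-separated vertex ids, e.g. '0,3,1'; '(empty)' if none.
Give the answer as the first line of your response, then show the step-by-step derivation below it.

4,1,2

step 1: discover 4; path=4; order=4
step 2: discover 1; path=4>1; order=4,1
step 3: discover 2; path=4>1>2; order=4,1,2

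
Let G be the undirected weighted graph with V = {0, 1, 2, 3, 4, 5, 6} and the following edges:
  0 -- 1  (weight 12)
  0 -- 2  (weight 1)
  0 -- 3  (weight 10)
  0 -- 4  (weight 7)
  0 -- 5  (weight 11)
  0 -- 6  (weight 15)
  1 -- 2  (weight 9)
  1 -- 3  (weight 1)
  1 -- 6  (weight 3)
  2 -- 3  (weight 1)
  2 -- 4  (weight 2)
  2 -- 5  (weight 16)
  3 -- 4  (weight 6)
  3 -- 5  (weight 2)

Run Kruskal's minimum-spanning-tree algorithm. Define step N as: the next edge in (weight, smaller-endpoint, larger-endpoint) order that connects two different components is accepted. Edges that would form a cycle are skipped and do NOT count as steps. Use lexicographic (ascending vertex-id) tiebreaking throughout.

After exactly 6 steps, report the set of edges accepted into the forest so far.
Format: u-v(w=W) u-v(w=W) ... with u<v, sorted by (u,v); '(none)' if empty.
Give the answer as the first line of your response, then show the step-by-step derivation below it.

0-2(w=1) 1-3(w=1) 1-6(w=3) 2-3(w=1) 2-4(w=2) 3-5(w=2)

step 1: add edge 0-2 (w=1); MST = {0-2(w=1)}
step 2: add edge 1-3 (w=1); MST = {0-2(w=1) 1-3(w=1)}
step 3: add edge 2-3 (w=1); MST = {0-2(w=1) 1-3(w=1) 2-3(w=1)}
step 4: add edge 2-4 (w=2); MST = {0-2(w=1) 1-3(w=1) 2-3(w=1) 2-4(w=2)}
step 5: add edge 3-5 (w=2); MST = {0-2(w=1) 1-3(w=1) 2-3(w=1) 2-4(w=2) 3-5(w=2)}
step 6: add edge 1-6 (w=3); MST = {0-2(w=1) 1-3(w=1) 1-6(w=3) 2-3(w=1) 2-4(w=2) 3-5(w=2)}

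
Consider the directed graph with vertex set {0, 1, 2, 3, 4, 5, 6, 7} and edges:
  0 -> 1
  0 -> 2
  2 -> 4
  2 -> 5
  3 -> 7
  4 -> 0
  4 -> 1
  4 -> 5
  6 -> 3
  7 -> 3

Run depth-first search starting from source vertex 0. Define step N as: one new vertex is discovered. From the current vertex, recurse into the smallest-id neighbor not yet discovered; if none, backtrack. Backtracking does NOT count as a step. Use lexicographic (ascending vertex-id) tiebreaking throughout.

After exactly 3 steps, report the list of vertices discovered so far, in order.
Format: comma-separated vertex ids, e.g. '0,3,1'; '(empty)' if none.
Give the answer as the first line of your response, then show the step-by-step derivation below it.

0,1,2

step 1: discover 0; path=0; order=0
step 2: discover 1; path=0>1; order=0,1
step 3: discover 2; path=0>2; order=0,1,2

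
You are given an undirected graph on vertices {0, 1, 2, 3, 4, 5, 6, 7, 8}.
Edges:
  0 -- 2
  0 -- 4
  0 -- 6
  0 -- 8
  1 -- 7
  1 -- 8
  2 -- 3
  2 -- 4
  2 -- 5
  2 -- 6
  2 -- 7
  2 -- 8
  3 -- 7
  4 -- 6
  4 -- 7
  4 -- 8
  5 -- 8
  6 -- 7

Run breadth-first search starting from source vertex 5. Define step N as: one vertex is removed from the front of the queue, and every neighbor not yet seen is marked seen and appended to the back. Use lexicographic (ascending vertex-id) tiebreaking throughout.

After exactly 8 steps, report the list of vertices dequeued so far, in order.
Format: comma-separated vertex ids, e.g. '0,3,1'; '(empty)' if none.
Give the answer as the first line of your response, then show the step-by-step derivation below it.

5,2,8,0,3,4,6,7

step 1: dequeue 5; queue=[2,8]; order=5
step 2: dequeue 2; queue=[8,0,3,4,6,7]; order=5,2
step 3: dequeue 8; queue=[0,3,4,6,7,1]; order=5,2,8
step 4: dequeue 0; queue=[3,4,6,7,1]; order=5,2,8,0
step 5: dequeue 3; queue=[4,6,7,1]; order=5,2,8,0,3
step 6: dequeue 4; queue=[6,7,1]; order=5,2,8,0,3,4
step 7: dequeue 6; queue=[7,1]; order=5,2,8,0,3,4,6
step 8: dequeue 7; queue=[1]; order=5,2,8,0,3,4,6,7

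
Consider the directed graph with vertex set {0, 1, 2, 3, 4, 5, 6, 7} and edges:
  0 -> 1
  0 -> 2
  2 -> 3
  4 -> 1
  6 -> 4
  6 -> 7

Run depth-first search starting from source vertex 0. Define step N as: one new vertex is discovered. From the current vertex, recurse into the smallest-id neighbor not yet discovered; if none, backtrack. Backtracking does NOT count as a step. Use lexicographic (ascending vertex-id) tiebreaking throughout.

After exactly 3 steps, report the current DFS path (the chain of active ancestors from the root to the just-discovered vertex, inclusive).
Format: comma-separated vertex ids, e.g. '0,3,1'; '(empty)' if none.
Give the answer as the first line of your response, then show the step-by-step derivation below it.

0,2

step 1: discover 0; path=0; order=0
step 2: discover 1; path=0>1; order=0,1
step 3: discover 2; path=0>2; order=0,1,2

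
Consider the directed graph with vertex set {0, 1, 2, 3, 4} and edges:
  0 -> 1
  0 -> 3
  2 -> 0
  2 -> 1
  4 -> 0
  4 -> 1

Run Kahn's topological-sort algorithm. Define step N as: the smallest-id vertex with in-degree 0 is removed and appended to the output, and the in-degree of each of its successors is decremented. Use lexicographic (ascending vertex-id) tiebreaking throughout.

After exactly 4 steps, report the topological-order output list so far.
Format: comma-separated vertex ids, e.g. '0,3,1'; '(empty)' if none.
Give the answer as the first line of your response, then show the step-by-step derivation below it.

2,4,0,1

step 1: output 2; order=[2]; indeg=(1,2,0,1,0)
step 2: output 4; order=[2,4]; indeg=(0,1,0,1,0)
step 3: output 0; order=[2,4,0]; indeg=(0,0,0,0,0)
step 4: output 1; order=[2,4,0,1]; indeg=(0,0,0,0,0)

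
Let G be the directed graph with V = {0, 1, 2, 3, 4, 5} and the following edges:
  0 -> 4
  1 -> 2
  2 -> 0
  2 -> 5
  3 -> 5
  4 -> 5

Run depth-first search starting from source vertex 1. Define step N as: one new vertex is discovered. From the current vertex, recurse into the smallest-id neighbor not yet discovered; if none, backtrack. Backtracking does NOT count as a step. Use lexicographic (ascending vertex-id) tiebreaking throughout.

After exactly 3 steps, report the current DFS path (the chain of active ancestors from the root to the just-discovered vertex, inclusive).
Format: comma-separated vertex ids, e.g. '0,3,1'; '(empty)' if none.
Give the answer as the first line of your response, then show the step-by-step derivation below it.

1,2,0

step 1: discover 1; path=1; order=1
step 2: discover 2; path=1>2; order=1,2
step 3: discover 0; path=1>2>0; order=1,2,0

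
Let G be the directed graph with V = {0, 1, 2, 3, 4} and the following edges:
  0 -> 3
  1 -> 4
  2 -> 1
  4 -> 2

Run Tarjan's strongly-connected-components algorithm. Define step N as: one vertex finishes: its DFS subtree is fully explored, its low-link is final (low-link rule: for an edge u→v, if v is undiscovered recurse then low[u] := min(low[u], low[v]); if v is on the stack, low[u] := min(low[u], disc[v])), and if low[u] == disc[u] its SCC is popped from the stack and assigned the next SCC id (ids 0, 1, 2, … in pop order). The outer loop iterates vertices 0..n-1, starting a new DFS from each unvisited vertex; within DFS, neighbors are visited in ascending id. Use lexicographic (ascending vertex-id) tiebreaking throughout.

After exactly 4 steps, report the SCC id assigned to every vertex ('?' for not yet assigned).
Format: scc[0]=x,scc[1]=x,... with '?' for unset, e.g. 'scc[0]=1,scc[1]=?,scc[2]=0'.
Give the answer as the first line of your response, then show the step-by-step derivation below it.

scc[0]=1,scc[1]=?,scc[2]=?,scc[3]=0,scc[4]=?

step 1: low=(low[0]=0,low[1]=?,low[2]=?,low[3]=1,low[4]=?); scc=(scc[0]=?,scc[1]=?,scc[2]=?,scc[3]=0,scc[4]=?)
step 2: low=(low[0]=0,low[1]=?,low[2]=?,low[3]=1,low[4]=?); scc=(scc[0]=1,scc[1]=?,scc[2]=?,scc[3]=0,scc[4]=?)
step 3: low=(low[0]=0,low[1]=2,low[2]=2,low[3]=1,low[4]=3); scc=(scc[0]=1,scc[1]=?,scc[2]=?,scc[3]=0,scc[4]=?)
step 4: low=(low[0]=0,low[1]=2,low[2]=2,low[3]=1,low[4]=2); scc=(scc[0]=1,scc[1]=?,scc[2]=?,scc[3]=0,scc[4]=?)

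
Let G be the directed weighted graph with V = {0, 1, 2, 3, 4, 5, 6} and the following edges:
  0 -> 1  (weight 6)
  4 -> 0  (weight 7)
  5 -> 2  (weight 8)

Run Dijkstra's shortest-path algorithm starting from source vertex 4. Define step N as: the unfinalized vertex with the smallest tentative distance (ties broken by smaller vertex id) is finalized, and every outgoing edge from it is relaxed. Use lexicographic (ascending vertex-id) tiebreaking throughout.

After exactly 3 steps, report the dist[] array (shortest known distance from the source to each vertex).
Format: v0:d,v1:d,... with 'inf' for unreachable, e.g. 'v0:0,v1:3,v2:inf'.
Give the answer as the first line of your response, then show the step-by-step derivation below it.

v0:7,v1:13,v2:inf,v3:inf,v4:0,v5:inf,v6:inf

step 1: dist = v0:7,v1:inf,v2:inf,v3:inf,v4:0,v5:inf,v6:inf
step 2: dist = v0:7,v1:13,v2:inf,v3:inf,v4:0,v5:inf,v6:inf
step 3: dist = v0:7,v1:13,v2:inf,v3:inf,v4:0,v5:inf,v6:inf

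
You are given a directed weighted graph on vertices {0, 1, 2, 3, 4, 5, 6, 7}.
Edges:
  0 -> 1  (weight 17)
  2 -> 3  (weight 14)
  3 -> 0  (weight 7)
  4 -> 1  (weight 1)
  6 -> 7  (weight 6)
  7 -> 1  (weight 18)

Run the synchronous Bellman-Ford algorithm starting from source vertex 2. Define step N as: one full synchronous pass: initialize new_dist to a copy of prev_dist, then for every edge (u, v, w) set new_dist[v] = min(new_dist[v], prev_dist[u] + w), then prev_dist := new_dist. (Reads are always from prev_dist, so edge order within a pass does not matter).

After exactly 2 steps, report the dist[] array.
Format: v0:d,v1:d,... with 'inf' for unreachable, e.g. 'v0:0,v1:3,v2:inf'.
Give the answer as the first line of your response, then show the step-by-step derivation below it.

v0:21,v1:inf,v2:0,v3:14,v4:inf,v5:inf,v6:inf,v7:inf

step 1: dist = v0:inf,v1:inf,v2:0,v3:14,v4:inf,v5:inf,v6:inf,v7:inf
step 2: dist = v0:21,v1:inf,v2:0,v3:14,v4:inf,v5:inf,v6:inf,v7:inf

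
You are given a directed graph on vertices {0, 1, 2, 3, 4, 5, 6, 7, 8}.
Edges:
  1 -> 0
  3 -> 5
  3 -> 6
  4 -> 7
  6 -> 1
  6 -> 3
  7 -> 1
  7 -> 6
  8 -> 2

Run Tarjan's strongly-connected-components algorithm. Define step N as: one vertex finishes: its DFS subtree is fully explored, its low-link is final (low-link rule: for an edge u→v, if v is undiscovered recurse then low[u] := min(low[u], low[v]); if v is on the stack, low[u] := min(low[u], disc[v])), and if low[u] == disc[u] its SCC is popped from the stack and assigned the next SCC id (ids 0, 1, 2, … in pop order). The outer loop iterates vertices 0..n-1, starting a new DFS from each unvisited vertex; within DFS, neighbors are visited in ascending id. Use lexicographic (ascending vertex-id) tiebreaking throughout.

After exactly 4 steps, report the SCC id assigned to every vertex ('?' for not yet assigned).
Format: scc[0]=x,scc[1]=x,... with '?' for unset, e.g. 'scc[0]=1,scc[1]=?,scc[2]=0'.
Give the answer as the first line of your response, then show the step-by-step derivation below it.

scc[0]=0,scc[1]=1,scc[2]=2,scc[3]=?,scc[4]=?,scc[5]=3,scc[6]=?,scc[7]=?,scc[8]=?

step 1: low=(low[0]=0,low[1]=?,low[2]=?,low[3]=?,low[4]=?,low[5]=?,low[6]=?,low[7]=?,low[8]=?); scc=(scc[0]=0,scc[1]=?,scc[2]=?,scc[3]=?,scc[4]=?,scc[5]=?,scc[6]=?,scc[7]=?,scc[8]=?)
step 2: low=(low[0]=0,low[1]=1,low[2]=?,low[3]=?,low[4]=?,low[5]=?,low[6]=?,low[7]=?,low[8]=?); scc=(scc[0]=0,scc[1]=1,scc[2]=?,scc[3]=?,scc[4]=?,scc[5]=?,scc[6]=?,scc[7]=?,scc[8]=?)
step 3: low=(low[0]=0,low[1]=1,low[2]=2,low[3]=?,low[4]=?,low[5]=?,low[6]=?,low[7]=?,low[8]=?); scc=(scc[0]=0,scc[1]=1,scc[2]=2,scc[3]=?,scc[4]=?,scc[5]=?,scc[6]=?,scc[7]=?,scc[8]=?)
step 4: low=(low[0]=0,low[1]=1,low[2]=2,low[3]=3,low[4]=?,low[5]=4,low[6]=?,low[7]=?,low[8]=?); scc=(scc[0]=0,scc[1]=1,scc[2]=2,scc[3]=?,scc[4]=?,scc[5]=3,scc[6]=?,scc[7]=?,scc[8]=?)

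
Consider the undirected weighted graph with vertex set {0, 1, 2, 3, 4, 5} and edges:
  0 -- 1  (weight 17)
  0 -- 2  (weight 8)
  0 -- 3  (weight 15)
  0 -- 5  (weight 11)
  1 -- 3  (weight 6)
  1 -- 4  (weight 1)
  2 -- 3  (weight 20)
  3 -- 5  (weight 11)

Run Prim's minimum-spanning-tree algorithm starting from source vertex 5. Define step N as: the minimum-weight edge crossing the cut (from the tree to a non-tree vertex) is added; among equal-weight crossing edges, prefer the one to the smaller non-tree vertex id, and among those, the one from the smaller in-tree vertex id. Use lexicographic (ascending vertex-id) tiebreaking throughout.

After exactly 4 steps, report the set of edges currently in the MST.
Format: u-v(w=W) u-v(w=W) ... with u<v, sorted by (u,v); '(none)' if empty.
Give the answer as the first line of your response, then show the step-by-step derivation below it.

0-2(w=8) 0-5(w=11) 1-3(w=6) 3-5(w=11)

step 1: add edge 0-5 (w=11); MST = {0-5(w=11)}
step 2: add edge 0-2 (w=8); MST = {0-2(w=8) 0-5(w=11)}
step 3: add edge 3-5 (w=11); MST = {0-2(w=8) 0-5(w=11) 3-5(w=11)}
step 4: add edge 1-3 (w=6); MST = {0-2(w=8) 0-5(w=11) 1-3(w=6) 3-5(w=11)}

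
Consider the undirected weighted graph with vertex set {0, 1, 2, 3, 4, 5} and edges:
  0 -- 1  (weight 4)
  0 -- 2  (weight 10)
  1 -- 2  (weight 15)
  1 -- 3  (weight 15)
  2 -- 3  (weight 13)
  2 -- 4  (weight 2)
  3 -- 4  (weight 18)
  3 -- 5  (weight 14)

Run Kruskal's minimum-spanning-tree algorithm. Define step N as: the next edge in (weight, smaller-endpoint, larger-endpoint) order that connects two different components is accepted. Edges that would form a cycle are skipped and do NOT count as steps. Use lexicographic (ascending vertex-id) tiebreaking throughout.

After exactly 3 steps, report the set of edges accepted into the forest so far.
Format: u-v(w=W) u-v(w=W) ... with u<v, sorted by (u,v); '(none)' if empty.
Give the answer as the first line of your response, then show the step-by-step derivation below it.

0-1(w=4) 0-2(w=10) 2-4(w=2)

step 1: add edge 2-4 (w=2); MST = {2-4(w=2)}
step 2: add edge 0-1 (w=4); MST = {0-1(w=4) 2-4(w=2)}
step 3: add edge 0-2 (w=10); MST = {0-1(w=4) 0-2(w=10) 2-4(w=2)}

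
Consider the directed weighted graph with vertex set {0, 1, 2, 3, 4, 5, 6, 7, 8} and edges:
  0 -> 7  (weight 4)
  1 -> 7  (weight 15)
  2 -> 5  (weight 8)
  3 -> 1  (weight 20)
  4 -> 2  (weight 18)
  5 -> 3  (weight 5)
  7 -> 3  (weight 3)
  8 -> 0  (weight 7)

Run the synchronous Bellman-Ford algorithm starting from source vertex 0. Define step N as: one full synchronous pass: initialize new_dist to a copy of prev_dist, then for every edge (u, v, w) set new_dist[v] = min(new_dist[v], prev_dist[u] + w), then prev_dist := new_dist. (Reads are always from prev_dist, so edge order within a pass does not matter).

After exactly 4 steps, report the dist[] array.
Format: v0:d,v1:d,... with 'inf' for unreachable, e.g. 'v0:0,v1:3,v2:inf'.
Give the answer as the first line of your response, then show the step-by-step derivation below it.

v0:0,v1:27,v2:inf,v3:7,v4:inf,v5:inf,v6:inf,v7:4,v8:inf

step 1: dist = v0:0,v1:inf,v2:inf,v3:inf,v4:inf,v5:inf,v6:inf,v7:4,v8:inf
step 2: dist = v0:0,v1:inf,v2:inf,v3:7,v4:inf,v5:inf,v6:inf,v7:4,v8:inf
step 3: dist = v0:0,v1:27,v2:inf,v3:7,v4:inf,v5:inf,v6:inf,v7:4,v8:inf
step 4: dist = v0:0,v1:27,v2:inf,v3:7,v4:inf,v5:inf,v6:inf,v7:4,v8:inf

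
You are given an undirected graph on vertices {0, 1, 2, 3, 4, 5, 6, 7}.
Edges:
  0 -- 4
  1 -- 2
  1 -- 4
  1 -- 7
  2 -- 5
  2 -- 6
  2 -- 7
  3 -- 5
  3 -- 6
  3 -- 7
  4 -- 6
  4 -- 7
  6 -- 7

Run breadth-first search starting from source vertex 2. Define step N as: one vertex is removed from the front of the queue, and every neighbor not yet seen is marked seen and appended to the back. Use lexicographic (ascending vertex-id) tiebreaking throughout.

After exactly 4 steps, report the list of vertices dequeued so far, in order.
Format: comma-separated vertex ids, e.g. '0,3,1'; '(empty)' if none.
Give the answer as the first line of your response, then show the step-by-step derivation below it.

2,1,5,6

step 1: dequeue 2; queue=[1,5,6,7]; order=2
step 2: dequeue 1; queue=[5,6,7,4]; order=2,1
step 3: dequeue 5; queue=[6,7,4,3]; order=2,1,5
step 4: dequeue 6; queue=[7,4,3]; order=2,1,5,6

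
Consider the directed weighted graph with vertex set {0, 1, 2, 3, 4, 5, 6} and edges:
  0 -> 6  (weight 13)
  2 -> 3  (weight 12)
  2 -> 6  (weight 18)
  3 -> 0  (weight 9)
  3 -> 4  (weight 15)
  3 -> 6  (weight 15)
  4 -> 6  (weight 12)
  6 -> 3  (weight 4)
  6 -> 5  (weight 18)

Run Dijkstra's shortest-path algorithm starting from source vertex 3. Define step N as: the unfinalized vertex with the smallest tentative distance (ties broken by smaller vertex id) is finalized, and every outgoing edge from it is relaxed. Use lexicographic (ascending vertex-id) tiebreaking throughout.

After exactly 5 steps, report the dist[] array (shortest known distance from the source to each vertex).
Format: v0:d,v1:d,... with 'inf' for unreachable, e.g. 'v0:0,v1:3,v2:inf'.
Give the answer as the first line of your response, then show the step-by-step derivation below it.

v0:9,v1:inf,v2:inf,v3:0,v4:15,v5:33,v6:15

step 1: dist = v0:9,v1:inf,v2:inf,v3:0,v4:15,v5:inf,v6:15
step 2: dist = v0:9,v1:inf,v2:inf,v3:0,v4:15,v5:inf,v6:15
step 3: dist = v0:9,v1:inf,v2:inf,v3:0,v4:15,v5:inf,v6:15
step 4: dist = v0:9,v1:inf,v2:inf,v3:0,v4:15,v5:33,v6:15
step 5: dist = v0:9,v1:inf,v2:inf,v3:0,v4:15,v5:33,v6:15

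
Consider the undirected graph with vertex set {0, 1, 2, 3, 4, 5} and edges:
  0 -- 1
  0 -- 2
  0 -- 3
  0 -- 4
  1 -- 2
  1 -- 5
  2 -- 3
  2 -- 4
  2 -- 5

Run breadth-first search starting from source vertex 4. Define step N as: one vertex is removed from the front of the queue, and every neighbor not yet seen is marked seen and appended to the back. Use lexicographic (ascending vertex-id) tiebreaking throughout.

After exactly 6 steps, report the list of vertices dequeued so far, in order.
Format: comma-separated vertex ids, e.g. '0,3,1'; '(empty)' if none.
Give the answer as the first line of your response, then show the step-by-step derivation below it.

4,0,2,1,3,5

step 1: dequeue 4; queue=[0,2]; order=4
step 2: dequeue 0; queue=[2,1,3]; order=4,0
step 3: dequeue 2; queue=[1,3,5]; order=4,0,2
step 4: dequeue 1; queue=[3,5]; order=4,0,2,1
step 5: dequeue 3; queue=[5]; order=4,0,2,1,3
step 6: dequeue 5; queue=[(empty)]; order=4,0,2,1,3,5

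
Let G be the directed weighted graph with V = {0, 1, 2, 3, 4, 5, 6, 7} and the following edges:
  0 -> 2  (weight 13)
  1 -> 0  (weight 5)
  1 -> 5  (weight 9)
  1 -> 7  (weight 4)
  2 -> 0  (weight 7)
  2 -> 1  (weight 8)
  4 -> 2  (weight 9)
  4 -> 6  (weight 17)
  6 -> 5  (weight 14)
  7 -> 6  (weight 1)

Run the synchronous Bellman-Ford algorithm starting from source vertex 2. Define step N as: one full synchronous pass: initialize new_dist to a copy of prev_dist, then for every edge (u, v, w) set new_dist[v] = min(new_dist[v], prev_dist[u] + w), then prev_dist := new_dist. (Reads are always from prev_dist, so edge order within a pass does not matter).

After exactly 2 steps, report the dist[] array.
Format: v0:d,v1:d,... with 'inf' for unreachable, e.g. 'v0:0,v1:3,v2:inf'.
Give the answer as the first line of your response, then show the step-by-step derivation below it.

v0:7,v1:8,v2:0,v3:inf,v4:inf,v5:17,v6:inf,v7:12

step 1: dist = v0:7,v1:8,v2:0,v3:inf,v4:inf,v5:inf,v6:inf,v7:inf
step 2: dist = v0:7,v1:8,v2:0,v3:inf,v4:inf,v5:17,v6:inf,v7:12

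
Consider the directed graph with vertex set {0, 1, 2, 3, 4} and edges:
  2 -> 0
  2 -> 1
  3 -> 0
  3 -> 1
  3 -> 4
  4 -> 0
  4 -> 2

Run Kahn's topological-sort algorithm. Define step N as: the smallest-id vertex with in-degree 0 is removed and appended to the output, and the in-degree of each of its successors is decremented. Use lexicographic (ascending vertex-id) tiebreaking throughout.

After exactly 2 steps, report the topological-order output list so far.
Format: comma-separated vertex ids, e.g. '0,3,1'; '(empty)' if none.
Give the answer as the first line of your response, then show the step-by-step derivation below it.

3,4

step 1: output 3; order=[3]; indeg=(2,1,1,0,0)
step 2: output 4; order=[3,4]; indeg=(1,1,0,0,0)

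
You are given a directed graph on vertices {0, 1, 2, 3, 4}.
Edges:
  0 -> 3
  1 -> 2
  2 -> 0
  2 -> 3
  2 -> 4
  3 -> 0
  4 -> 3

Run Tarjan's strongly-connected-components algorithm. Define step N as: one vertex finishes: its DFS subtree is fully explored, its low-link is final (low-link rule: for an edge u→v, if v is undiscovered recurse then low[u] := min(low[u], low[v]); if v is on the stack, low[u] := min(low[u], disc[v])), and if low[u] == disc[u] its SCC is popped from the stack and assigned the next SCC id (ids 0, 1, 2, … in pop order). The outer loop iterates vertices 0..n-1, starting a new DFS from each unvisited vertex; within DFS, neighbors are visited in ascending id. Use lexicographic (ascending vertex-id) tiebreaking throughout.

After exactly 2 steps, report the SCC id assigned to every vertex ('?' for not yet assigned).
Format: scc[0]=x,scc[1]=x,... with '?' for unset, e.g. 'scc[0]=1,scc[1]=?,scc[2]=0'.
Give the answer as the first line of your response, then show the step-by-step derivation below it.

scc[0]=0,scc[1]=?,scc[2]=?,scc[3]=0,scc[4]=?

step 1: low=(low[0]=0,low[1]=?,low[2]=?,low[3]=0,low[4]=?); scc=(scc[0]=?,scc[1]=?,scc[2]=?,scc[3]=?,scc[4]=?)
step 2: low=(low[0]=0,low[1]=?,low[2]=?,low[3]=0,low[4]=?); scc=(scc[0]=0,scc[1]=?,scc[2]=?,scc[3]=0,scc[4]=?)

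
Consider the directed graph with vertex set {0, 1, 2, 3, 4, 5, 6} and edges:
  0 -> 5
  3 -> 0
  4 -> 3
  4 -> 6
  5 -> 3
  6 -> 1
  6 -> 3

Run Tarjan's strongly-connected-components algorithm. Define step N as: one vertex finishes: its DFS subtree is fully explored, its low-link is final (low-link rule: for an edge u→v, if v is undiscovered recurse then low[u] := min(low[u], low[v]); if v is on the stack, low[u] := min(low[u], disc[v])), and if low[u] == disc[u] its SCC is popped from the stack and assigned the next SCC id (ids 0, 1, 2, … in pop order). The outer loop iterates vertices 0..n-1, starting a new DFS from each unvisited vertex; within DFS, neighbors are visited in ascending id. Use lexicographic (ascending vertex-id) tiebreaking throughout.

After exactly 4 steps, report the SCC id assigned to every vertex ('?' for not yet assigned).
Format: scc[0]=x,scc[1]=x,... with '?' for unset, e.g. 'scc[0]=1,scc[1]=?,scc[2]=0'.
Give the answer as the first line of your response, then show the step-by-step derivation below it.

scc[0]=0,scc[1]=1,scc[2]=?,scc[3]=0,scc[4]=?,scc[5]=0,scc[6]=?

step 1: low=(low[0]=0,low[1]=?,low[2]=?,low[3]=0,low[4]=?,low[5]=1,low[6]=?); scc=(scc[0]=?,scc[1]=?,scc[2]=?,scc[3]=?,scc[4]=?,scc[5]=?,scc[6]=?)
step 2: low=(low[0]=0,low[1]=?,low[2]=?,low[3]=0,low[4]=?,low[5]=0,low[6]=?); scc=(scc[0]=?,scc[1]=?,scc[2]=?,scc[3]=?,scc[4]=?,scc[5]=?,scc[6]=?)
step 3: low=(low[0]=0,low[1]=?,low[2]=?,low[3]=0,low[4]=?,low[5]=0,low[6]=?); scc=(scc[0]=0,scc[1]=?,scc[2]=?,scc[3]=0,scc[4]=?,scc[5]=0,scc[6]=?)
step 4: low=(low[0]=0,low[1]=3,low[2]=?,low[3]=0,low[4]=?,low[5]=0,low[6]=?); scc=(scc[0]=0,scc[1]=1,scc[2]=?,scc[3]=0,scc[4]=?,scc[5]=0,scc[6]=?)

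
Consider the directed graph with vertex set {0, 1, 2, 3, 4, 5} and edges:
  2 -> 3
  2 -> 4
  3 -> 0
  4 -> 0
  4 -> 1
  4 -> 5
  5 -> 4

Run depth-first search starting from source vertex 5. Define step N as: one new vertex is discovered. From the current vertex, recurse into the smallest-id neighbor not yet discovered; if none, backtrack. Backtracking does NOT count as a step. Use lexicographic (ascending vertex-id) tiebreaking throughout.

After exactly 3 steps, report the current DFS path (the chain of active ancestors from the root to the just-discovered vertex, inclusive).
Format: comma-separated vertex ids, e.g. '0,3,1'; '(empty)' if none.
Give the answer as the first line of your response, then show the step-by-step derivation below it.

5,4,0

step 1: discover 5; path=5; order=5
step 2: discover 4; path=5>4; order=5,4
step 3: discover 0; path=5>4>0; order=5,4,0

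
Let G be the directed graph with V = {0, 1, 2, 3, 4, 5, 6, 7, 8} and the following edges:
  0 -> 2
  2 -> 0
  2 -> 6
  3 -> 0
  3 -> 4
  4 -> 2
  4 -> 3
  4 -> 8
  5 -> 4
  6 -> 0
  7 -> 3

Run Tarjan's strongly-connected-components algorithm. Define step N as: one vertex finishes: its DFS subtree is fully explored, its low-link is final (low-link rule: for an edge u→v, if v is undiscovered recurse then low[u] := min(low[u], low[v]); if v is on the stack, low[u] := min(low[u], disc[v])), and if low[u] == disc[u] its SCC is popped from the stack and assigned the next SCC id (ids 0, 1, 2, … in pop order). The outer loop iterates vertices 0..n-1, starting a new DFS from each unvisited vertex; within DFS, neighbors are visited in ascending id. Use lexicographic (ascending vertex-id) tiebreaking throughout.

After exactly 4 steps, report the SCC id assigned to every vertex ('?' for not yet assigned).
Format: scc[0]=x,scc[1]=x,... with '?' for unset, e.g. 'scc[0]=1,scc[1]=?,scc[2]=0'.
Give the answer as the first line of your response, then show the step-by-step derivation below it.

scc[0]=0,scc[1]=1,scc[2]=0,scc[3]=?,scc[4]=?,scc[5]=?,scc[6]=0,scc[7]=?,scc[8]=?

step 1: low=(low[0]=0,low[1]=?,low[2]=0,low[3]=?,low[4]=?,low[5]=?,low[6]=0,low[7]=?,low[8]=?); scc=(scc[0]=?,scc[1]=?,scc[2]=?,scc[3]=?,scc[4]=?,scc[5]=?,scc[6]=?,scc[7]=?,scc[8]=?)
step 2: low=(low[0]=0,low[1]=?,low[2]=0,low[3]=?,low[4]=?,low[5]=?,low[6]=0,low[7]=?,low[8]=?); scc=(scc[0]=?,scc[1]=?,scc[2]=?,scc[3]=?,scc[4]=?,scc[5]=?,scc[6]=?,scc[7]=?,scc[8]=?)
step 3: low=(low[0]=0,low[1]=?,low[2]=0,low[3]=?,low[4]=?,low[5]=?,low[6]=0,low[7]=?,low[8]=?); scc=(scc[0]=0,scc[1]=?,scc[2]=0,scc[3]=?,scc[4]=?,scc[5]=?,scc[6]=0,scc[7]=?,scc[8]=?)
step 4: low=(low[0]=0,low[1]=3,low[2]=0,low[3]=?,low[4]=?,low[5]=?,low[6]=0,low[7]=?,low[8]=?); scc=(scc[0]=0,scc[1]=1,scc[2]=0,scc[3]=?,scc[4]=?,scc[5]=?,scc[6]=0,scc[7]=?,scc[8]=?)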